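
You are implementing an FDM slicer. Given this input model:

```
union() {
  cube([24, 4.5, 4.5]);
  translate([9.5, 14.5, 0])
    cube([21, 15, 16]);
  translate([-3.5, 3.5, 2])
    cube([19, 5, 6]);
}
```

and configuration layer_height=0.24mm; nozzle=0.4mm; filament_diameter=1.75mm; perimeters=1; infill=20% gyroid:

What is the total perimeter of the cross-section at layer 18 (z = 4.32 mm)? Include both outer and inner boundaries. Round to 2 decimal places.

At z = 4.32 mm: the cube is present — its section is the full 24×4.5 rectangle (perimeter 57.00 mm); the cube at (9.5, 14.5) is present — its section is the full 21×15 rectangle (perimeter 72.00 mm); the cube at (-3.5, 3.5) is present — its section is the full 19×5 rectangle (perimeter 48.00 mm); Combining (union): the regions partially overlap (shared area 15.50 mm²), so the edge portions inside another operand are dropped and the merged outline is re-measured after clipping — boundary = 144.00 mm. Overall, the cross-section has 2 separate islands. Total boundary length (outer) = 144.00 mm.

144.00 mm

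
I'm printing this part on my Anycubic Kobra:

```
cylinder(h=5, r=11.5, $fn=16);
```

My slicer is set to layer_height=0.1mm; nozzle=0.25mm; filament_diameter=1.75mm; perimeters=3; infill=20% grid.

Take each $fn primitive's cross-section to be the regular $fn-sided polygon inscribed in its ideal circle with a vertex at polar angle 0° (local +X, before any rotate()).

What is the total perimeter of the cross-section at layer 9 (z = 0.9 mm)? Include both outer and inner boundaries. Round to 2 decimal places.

At z = 0.9 mm: the r=11.5 cylinder gives a regular 16-gon of circumradius 11.5 (constant along its height) (perimeter = 2·16·11.500·sin(180°/16) = 71.79 mm). Overall, the cross-section is a single solid region. Total boundary length (outer) = 71.79 mm.

71.79 mm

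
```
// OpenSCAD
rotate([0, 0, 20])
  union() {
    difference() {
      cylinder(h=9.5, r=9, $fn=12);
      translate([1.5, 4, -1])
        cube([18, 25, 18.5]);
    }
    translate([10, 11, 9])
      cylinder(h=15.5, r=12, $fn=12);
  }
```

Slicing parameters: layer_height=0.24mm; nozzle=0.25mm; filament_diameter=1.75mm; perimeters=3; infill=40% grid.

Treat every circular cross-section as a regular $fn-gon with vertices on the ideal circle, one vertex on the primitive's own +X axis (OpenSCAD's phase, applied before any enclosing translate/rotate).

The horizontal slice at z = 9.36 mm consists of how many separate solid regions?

1

At z = 9.36 mm: the r=9 cylinder contributes a regular 12-gon of circumradius 9; the 18×25 cube at (1.5, 4) contributes its full rectangle; After the difference (first − rest): starting from the r=9 cylinder, the 18×25 cube at (1.5, 4) partially overlaps it — only the 19.70 mm² overlap (of its 450.00 mm²) is removed, clipping the outline — 1 connected region; the cylinder at (10, 11): section is a regular 12-gon, circumradius r=12; Merging all regions: the regions partially overlap (shared area 34.39 mm²), so overlapping operands fuse into one piece — 1 connected region; (rotated 20° about Z; rotation is an isometry so areas/perimeters/island counts are preserved). The result has 1 disconnected region.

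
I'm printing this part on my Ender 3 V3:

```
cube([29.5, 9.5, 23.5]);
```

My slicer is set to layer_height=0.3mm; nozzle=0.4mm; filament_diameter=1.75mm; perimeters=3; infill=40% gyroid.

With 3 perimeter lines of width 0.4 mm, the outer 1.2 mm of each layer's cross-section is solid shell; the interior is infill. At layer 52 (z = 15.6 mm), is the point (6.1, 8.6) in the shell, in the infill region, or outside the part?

shell

At z = 15.6 mm: the cube (footprint 29.5×9.5) is included at this height. Overall, the cross-section is a single solid region. The nearest boundary edge runs (29.50, 9.50)→(0.00, 9.50); distance from the point to it = 0.90 mm. The point is inside the cross-section, 0.90 mm from the nearest boundary — within the 1.2 mm shell band (3 × 0.4).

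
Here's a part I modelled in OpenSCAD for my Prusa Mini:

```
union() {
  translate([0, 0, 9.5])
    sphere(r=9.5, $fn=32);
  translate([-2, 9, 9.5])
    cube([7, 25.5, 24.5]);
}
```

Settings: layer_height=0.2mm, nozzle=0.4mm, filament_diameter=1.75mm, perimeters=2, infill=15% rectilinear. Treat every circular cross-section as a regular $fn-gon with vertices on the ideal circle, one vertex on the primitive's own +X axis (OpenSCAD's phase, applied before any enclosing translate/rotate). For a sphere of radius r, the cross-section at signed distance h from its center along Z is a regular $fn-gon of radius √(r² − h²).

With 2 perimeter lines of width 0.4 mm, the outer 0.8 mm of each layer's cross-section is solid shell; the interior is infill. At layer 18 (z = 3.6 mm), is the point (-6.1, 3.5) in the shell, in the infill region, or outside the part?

At z = 3.6 mm: the r=9.5 sphere contributes a regular 32-gon of circumradius √(9.5²−5.9²) = 7.446; the cube at (-2, 9) is absent (z outside [9.5, 34]); Combining (union): only the r=9.5 sphere is present, so the union is just that shape — 1 connected region. Overall, the cross-section is a single solid region. The nearest boundary edge runs (-6.19, 4.14)→(-6.88, 2.85); distance from the point to it = 0.38 mm. The point is inside the cross-section, 0.38 mm from the nearest boundary — within the 0.8 mm shell band (2 × 0.4).

shell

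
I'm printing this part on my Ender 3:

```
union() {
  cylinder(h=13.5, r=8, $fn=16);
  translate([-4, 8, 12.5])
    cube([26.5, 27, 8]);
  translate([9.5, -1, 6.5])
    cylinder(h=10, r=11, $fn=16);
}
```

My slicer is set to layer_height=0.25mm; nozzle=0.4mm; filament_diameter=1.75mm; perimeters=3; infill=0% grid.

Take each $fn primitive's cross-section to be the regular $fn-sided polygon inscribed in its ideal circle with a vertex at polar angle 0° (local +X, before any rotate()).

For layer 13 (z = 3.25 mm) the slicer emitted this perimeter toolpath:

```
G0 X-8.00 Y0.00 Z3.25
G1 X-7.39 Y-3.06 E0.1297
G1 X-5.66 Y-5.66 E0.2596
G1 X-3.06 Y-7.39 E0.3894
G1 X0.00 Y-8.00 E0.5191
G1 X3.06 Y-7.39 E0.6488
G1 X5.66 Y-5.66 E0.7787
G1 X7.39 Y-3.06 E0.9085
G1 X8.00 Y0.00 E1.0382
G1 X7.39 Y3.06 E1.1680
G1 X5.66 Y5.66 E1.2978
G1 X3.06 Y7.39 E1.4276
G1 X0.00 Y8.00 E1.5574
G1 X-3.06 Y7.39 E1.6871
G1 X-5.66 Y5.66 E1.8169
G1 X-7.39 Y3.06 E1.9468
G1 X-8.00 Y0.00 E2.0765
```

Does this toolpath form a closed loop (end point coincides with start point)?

Start point (G0): (-8.00, 0.00). End point (last G1): the path returns to the start — closed.

yes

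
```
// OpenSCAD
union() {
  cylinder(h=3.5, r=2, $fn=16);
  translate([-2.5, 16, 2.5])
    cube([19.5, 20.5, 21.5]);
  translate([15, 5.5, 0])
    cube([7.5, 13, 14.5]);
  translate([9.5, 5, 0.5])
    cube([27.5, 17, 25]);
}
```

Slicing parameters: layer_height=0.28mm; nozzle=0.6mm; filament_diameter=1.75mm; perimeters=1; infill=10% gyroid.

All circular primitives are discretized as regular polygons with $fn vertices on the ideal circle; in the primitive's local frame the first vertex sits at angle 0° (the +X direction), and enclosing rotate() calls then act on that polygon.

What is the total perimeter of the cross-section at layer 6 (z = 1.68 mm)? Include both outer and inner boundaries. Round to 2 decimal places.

101.49 mm

At z = 1.68 mm: the r=2 cylinder contributes a regular 16-gon of circumradius 2 (perimeter = 2·16·2.000·sin(180°/16) = 12.49 mm); the cube at (-2.5, 16) does not reach this height (z outside [2.5, 24]); the cube at (15, 5.5) is present — its section is the full 7.5×13 rectangle (perimeter 41.00 mm); the cube at (9.5, 5) (footprint 27.5×17) is included at this height (perimeter 89.00 mm); Merging all regions: the regions partially overlap (shared area 97.50 mm²), so the edge portions inside another operand are dropped and the merged outline is re-measured after clipping — boundary = 101.49 mm. Overall, the cross-section has 2 separate islands. Total boundary length (outer) = 101.49 mm.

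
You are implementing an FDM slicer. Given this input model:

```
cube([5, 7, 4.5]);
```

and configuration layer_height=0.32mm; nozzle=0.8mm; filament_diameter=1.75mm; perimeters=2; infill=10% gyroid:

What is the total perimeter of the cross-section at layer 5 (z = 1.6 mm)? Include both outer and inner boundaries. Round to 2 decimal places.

At z = 1.6 mm: the 5×7 cube contributes its full rectangle (perimeter 24.00 mm). Overall, the cross-section is a single solid region. Total boundary length (outer) = 24.00 mm.

24.00 mm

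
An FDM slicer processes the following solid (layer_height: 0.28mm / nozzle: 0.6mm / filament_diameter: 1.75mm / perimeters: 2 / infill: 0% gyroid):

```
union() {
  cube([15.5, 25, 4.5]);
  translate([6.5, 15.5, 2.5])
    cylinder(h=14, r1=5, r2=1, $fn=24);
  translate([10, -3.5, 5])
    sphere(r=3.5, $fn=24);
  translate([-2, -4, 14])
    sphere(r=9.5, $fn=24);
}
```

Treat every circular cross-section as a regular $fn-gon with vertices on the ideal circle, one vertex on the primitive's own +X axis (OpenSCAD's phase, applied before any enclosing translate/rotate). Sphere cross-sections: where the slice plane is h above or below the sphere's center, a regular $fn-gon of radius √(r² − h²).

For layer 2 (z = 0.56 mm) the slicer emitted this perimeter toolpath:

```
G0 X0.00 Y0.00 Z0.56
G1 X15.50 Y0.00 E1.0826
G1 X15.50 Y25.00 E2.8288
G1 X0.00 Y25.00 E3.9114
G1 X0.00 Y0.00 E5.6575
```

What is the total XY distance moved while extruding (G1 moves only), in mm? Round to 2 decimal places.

Sum the Euclidean lengths of each G1 segment: total = 81.00 mm.

81.00 mm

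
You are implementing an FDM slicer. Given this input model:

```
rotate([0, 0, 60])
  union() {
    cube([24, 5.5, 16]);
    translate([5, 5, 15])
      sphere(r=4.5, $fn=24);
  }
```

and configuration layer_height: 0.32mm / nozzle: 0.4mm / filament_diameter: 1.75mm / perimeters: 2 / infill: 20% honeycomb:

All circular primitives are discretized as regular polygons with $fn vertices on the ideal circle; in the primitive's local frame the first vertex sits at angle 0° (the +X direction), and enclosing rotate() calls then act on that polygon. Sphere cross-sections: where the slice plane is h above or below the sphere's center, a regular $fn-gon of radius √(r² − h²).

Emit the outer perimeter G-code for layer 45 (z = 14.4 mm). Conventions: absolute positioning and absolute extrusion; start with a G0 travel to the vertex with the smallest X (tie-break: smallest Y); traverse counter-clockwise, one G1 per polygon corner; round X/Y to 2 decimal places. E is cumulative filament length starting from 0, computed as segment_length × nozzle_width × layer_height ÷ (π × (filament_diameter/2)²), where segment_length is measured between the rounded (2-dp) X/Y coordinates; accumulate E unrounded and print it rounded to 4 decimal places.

G0 X-6.29 Y6.83 Z14.40
G1 X-6.14 Y5.68 E0.0617
G1 X-5.69 Y4.60 E0.1240
G1 X-4.98 Y3.68 E0.1858
G1 X-4.46 Y3.27 E0.2211
G1 X-4.76 Y2.75 E0.2530
G1 X0.00 Y0.00 E0.5456
G1 X12.00 Y20.78 E1.8225
G1 X7.24 Y23.53 E2.1151
G1 X-0.07 Y10.89 E2.8921
G1 X-0.68 Y11.14 E2.9272
G1 X-1.83 Y11.29 E2.9889
G1 X-2.98 Y11.14 E3.0506
G1 X-4.06 Y10.69 E3.1129
G1 X-4.98 Y9.98 E3.1747
G1 X-5.69 Y9.06 E3.2366
G1 X-6.14 Y7.98 E3.2988
G1 X-6.29 Y6.83 E3.3606

At z = 14.4 mm: the cube is present — its section is the full 24×5.5 rectangle; the r=4.5 sphere at (5, 5) slices to a regular 24-gon of circumradius 4.460 (√(r²−h²) with h=0.6 from center); Merging all regions: the regions partially overlap (shared area 35.31 mm²), so overlapping operands fuse into one piece — 1 connected region; (whole slice rotated 60° about Z — lengths, areas and connectivity unchanged). The outline is a single polygon with 17 vertices. Extrusion per mm of travel: 0.4 × 0.32 / (π × 0.875²) = 0.053216. Accumulating E over each segment gives final E = 3.3606.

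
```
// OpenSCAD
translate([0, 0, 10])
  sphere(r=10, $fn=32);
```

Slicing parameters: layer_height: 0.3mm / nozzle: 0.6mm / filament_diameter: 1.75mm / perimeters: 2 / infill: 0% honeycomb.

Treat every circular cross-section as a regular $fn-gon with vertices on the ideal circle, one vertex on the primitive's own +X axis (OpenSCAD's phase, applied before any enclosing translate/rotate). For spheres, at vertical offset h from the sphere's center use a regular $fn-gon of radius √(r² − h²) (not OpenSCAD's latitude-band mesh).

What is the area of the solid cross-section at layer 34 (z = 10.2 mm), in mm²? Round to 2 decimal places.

At z = 10.2 mm: the r=10 sphere slices to a regular 32-gon of circumradius 9.998 (√(r²−h²) with h=0.2 from center) (area = (32/2)·9.998²·sin(360°/32) = 312.02 mm²). Overall, the cross-section is a single solid region. Net area = 312.02 mm².

312.02 mm²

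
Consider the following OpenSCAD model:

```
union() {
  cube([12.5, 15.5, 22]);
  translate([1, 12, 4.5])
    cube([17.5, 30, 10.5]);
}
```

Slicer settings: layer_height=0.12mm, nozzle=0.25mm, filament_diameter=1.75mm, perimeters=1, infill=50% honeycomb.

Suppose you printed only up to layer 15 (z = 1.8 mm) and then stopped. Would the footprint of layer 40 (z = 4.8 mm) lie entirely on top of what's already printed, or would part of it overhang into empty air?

Compare the two slices. At z = 1.8: the cube is present — its section is the full 12.5×15.5 rectangle (area 193.75 mm²); the cube at (1, 12) does not reach this height (z outside [4.5, 15]); Merging all regions: only the 12.5×15.5 cube is present, so the union is just that shape — area = 193.75 mm². At z = 4.8: the cube is present — its section is the full 12.5×15.5 rectangle (area 193.75 mm²); the 17.5×30 cube at (1, 12) contributes its full rectangle (area 525.00 mm²); Merging all regions: the regions partially overlap — summed areas 718.75 mm² minus the doubly-counted overlap 40.25 mm² gives 678.50 mm² — area = 678.50 mm². Checking containment: at z = 4.8 the cross-section extends beyond the z = 1.8 cross-section by about 484.75 mm².

part overhangs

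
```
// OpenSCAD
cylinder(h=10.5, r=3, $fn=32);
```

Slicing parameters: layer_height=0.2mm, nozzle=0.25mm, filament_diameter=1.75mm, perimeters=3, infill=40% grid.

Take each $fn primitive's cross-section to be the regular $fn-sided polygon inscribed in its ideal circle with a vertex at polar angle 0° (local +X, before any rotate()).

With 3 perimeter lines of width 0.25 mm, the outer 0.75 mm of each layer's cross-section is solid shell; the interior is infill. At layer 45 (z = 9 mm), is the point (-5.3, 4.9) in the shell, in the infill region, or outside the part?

At z = 9 mm: the r=3 cylinder gives a regular 32-gon of circumradius 3 (constant along its height). Overall, the cross-section is a single solid region. The nearest boundary edge runs (-1.67, 2.49)→(-2.12, 2.12); distance from the point to it = 4.22 mm. The point is not inside any of the regions above, so it lies outside the cross-section (4.22 mm from the nearest boundary).

outside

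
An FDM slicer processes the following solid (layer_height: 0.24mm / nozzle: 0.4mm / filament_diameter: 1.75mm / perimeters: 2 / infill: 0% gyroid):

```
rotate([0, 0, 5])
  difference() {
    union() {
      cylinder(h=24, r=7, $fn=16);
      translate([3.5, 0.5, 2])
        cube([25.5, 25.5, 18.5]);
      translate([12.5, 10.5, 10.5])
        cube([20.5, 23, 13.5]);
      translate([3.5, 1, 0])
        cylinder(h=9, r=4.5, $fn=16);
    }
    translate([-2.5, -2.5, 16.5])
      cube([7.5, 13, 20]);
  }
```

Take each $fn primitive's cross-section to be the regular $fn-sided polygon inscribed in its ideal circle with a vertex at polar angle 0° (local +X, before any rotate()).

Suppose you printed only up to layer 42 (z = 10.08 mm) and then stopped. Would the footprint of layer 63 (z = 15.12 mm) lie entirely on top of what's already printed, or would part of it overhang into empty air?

Compare the two slices. At z = 10.08: the r=7 cylinder contributes a regular 16-gon of circumradius 7 (area = (16/2)·7.000²·sin(360°/16) = 150.01 mm²); the cube at (3.5, 0.5) is present — its section is the full 25.5×25.5 rectangle (area 650.25 mm²); the cube at (12.5, 10.5) does not reach this height (z outside [10.5, 24]); the cylinder at (3.5, 1) is absent (z outside [0, 9]); Merging all regions: the regions partially overlap — summed areas 800.26 mm² minus the doubly-counted overlap 12.65 mm² gives 787.61 mm² — area = 787.61 mm²; the cube at (-2.5, -2.5) is not intersected at this z (z outside [16.5, 36.5]); Subtracting the remaining from the first: none of the subtracted shapes is present at this height, so that combined region is unchanged — area = 787.61 mm²; (whole slice rotated 5° about Z — lengths, areas and connectivity unchanged). At z = 15.12: the r=7 cylinder gives a regular 16-gon of circumradius 7 (constant along its height) (area = (16/2)·7.000²·sin(360°/16) = 150.01 mm²); the cube at (3.5, 0.5) is present — its section is the full 25.5×25.5 rectangle (area 650.25 mm²); the 20.5×23 cube at (12.5, 10.5) contributes its full rectangle (area 471.50 mm²); the cylinder at (3.5, 1) does not reach this height (z outside [0, 9]); Taking the union: the regions partially overlap — summed areas 1271.76 mm² minus the doubly-counted overlap 268.40 mm² gives 1003.36 mm² — area = 1003.36 mm²; the cube at (-2.5, -2.5) is not intersected at this z (z outside [16.5, 36.5]); Subtracting the remaining from the first: none of the subtracted shapes is present at this height, so that combined region is unchanged — area = 1003.36 mm²; (rotated 5° about Z; rotation is an isometry so areas/perimeters/island counts are preserved). Checking containment: at z = 15.12 the cross-section extends beyond the z = 10.08 cross-section by about 215.75 mm².

part overhangs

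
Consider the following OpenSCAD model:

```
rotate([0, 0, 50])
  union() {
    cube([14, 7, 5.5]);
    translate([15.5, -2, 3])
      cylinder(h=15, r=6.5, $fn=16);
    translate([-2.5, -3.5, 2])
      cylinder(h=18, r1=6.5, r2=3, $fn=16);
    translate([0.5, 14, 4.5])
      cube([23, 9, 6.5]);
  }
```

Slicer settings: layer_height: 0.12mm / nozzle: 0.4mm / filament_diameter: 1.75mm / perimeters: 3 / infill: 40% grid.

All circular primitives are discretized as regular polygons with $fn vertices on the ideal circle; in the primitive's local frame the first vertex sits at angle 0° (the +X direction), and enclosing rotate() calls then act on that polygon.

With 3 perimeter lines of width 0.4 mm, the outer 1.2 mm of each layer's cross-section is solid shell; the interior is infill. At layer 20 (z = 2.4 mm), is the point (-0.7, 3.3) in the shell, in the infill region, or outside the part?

At z = 2.4 mm: the 14×7 cube contributes its full rectangle; the cylinder at (15.5, -2) does not reach this height (z outside [3, 18]); the cone at (-2.5, -3.5) contributes a regular 16-gon of circumradius 6.422 (interpolated between r1=6.5 and r2=3 at t=0.022); the cube at (0.5, 14) is not intersected at this z (z outside [4.5, 11]); Taking the union: the regions partially overlap (shared area 3.88 mm²), so overlapping operands fuse into one piece — 1 connected region; (rotated 50° about Z; rotation is an isometry so areas/perimeters/island counts are preserved). Overall, the cross-section is a single solid region. Undo the 50° rotation: the query point maps to (2.078, 2.657) in the un-rotated model frame. The nearest boundary edge runs (0.00, 2.41)→(0.00, 7.00); distance from the point to it = 2.08 mm. The point is inside the cross-section and 2.08 mm from the nearest boundary — more than the 1.2 mm shell width (3 × 0.4), so it's in the infill interior.

infill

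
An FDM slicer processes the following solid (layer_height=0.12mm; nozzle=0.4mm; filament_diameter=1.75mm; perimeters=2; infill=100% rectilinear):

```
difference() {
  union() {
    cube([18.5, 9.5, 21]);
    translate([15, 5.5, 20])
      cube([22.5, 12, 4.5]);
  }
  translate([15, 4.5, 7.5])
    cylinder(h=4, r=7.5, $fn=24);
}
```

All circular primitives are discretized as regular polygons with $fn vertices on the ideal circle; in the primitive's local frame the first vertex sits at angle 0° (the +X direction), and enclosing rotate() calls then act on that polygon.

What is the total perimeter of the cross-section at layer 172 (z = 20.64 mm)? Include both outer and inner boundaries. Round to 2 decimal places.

At z = 20.64 mm: the cube (footprint 18.5×9.5) is included at this height (perimeter 56.00 mm); the cube at (15, 5.5) (footprint 22.5×12) is included at this height (perimeter 69.00 mm); Merging all regions: the regions partially overlap (shared area 14.00 mm²), so the edge portions inside another operand are dropped and the merged outline is re-measured after clipping — boundary = 110.00 mm; the cylinder at (15, 4.5) is absent (z outside [7.5, 11.5]); Taking the first minus the rest: none of the subtracted shapes is present at this height, so that combined region is unchanged — boundary = 110.00 mm. Overall, the cross-section is a single solid region. Total boundary length (outer) = 110.00 mm.

110.00 mm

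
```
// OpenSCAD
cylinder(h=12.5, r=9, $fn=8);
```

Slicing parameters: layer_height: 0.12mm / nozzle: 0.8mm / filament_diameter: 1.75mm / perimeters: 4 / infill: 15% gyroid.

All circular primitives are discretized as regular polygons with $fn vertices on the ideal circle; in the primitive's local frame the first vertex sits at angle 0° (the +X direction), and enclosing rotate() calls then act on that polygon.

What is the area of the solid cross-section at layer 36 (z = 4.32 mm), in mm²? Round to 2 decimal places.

At z = 4.32 mm: the r=9 cylinder contributes a regular 8-gon of circumradius 9 (area = (8/2)·9.000²·sin(360°/8) = 229.10 mm²). Overall, the cross-section is a single solid region. Net area = 229.10 mm².

229.10 mm²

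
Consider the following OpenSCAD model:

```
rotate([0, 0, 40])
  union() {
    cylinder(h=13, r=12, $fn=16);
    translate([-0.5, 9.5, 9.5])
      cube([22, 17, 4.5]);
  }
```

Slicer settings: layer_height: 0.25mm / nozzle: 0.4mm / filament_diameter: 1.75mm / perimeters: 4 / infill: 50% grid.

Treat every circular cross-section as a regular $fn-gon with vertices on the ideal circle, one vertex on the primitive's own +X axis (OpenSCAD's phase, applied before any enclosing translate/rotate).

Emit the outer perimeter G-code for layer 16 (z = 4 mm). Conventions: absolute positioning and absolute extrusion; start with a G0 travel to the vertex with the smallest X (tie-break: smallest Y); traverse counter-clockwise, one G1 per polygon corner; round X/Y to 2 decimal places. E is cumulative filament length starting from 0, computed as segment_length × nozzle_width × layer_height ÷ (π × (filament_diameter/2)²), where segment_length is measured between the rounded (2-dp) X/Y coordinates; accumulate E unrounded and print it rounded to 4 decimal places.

G0 X-11.95 Y1.05 Z4.00
G1 X-11.44 Y-3.61 E0.1949
G1 X-9.19 Y-7.71 E0.3893
G1 X-5.54 Y-10.64 E0.5839
G1 X-1.05 Y-11.95 E0.7784
G1 X3.61 Y-11.44 E0.9733
G1 X7.71 Y-9.19 E1.1677
G1 X10.64 Y-5.54 E1.3623
G1 X11.95 Y-1.05 E1.5568
G1 X11.44 Y3.61 E1.7517
G1 X9.19 Y7.71 E1.9461
G1 X5.54 Y10.64 E2.1407
G1 X1.05 Y11.95 E2.3352
G1 X-3.61 Y11.44 E2.5301
G1 X-7.71 Y9.19 E2.7245
G1 X-10.64 Y5.54 E2.9191
G1 X-11.95 Y1.05 E3.1135

At z = 4 mm: the r=12 cylinder contributes a regular 16-gon of circumradius 12; the cube at (-0.5, 9.5) does not reach this height (z outside [9.5, 14]); Merging all regions: only the r=12 cylinder is present, so the union is just that shape — 1 connected region; (rotated 40° about Z; rotation is an isometry so areas/perimeters/island counts are preserved). The outline is a single polygon with 16 vertices. Extrusion per mm of travel: 0.4 × 0.25 / (π × 0.875²) = 0.041575. Accumulating E over each segment gives final E = 3.1135.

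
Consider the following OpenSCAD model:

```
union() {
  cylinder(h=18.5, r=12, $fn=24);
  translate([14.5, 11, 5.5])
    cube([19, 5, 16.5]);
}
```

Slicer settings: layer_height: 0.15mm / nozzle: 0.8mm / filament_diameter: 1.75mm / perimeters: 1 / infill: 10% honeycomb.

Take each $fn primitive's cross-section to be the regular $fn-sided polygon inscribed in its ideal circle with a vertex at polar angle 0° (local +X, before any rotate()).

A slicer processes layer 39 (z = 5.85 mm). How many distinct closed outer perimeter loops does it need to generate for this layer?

At z = 5.85 mm: the r=12 cylinder gives a regular 24-gon of circumradius 12 (constant along its height); the 19×5 cube at (14.5, 11) contributes its full rectangle; Merging all regions: the 2 present regions are separate (no shared area or edge), so areas and boundary lengths simply add and each stays a separate island — 2 connected regions. The result has 2 disconnected regions.

2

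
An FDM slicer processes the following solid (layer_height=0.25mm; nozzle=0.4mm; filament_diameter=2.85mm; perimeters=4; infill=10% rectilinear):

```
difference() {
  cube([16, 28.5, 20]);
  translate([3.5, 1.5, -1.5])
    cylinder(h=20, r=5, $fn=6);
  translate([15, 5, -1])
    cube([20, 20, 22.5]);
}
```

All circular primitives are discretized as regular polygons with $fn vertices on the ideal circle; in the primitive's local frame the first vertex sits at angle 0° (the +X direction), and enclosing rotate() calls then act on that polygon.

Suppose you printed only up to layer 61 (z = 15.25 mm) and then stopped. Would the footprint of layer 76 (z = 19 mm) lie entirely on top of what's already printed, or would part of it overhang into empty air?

part overhangs

Compare the two slices. At z = 15.25: the cube (footprint 16×28.5) is included at this height (area 456.00 mm²); the r=5 cylinder at (3.5, 1.5) contributes a regular 6-gon of circumradius 5 (area = (6/2)·5.000²·sin(360°/6) = 64.95 mm²); the cube at (15, 5) (footprint 20×20) is included at this height (area 400.00 mm²); After the difference (first − rest): starting from the 16×28.5 cube (456.00 mm²), the r=5 cylinder at (3.5, 1.5) partially overlaps it — only the 42.63 mm² overlap (of its 64.95 mm²) is removed, clipping the outline; the 20×20 cube at (15, 5) partially overlaps it — only the 20.00 mm² overlap (of its 400.00 mm²) is removed, clipping the outline — area = 393.37 mm². At z = 19: the cube is present — its section is the full 16×28.5 rectangle (area 456.00 mm²); the cylinder at (3.5, 1.5) does not reach this height (z outside [-1.5, 18.5]); the cube at (15, 5) (footprint 20×20) is included at this height (area 400.00 mm²); Subtracting the remaining from the first: starting from the 16×28.5 cube (456.00 mm²), the 20×20 cube at (15, 5) partially overlaps it — only the 20.00 mm² overlap (of its 400.00 mm²) is removed, clipping the outline — area = 436.00 mm². Checking containment: at z = 19 the cross-section extends beyond the z = 15.25 cross-section by about 42.63 mm².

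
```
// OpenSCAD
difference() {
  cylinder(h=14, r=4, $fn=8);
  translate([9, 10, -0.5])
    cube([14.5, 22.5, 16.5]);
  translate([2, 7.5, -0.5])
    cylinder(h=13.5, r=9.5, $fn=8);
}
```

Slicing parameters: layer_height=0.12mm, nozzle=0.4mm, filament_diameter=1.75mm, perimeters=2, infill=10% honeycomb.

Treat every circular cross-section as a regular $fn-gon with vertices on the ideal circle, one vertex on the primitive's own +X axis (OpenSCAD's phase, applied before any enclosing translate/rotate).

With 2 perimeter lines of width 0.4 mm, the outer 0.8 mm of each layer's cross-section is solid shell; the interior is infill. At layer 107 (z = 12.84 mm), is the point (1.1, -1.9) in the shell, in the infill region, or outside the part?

shell

At z = 12.84 mm: the r=4 cylinder gives a regular 8-gon of circumradius 4 (constant along its height); the 14.5×22.5 cube at (9, 10) contributes its full rectangle; the r=9.5 cylinder at (2, 7.5) contributes a regular 8-gon of circumradius 9.5; After the difference (first − rest): starting from the r=4 cylinder, the 14.5×22.5 cube at (9, 10) misses the remaining region (no effect); the r=9.5 cylinder at (2, 7.5) partially overlaps it — only the 30.04 mm² overlap (of its 255.27 mm²) is removed, clipping the outline — 1 connected region. Overall, the cross-section is a single solid region. The nearest boundary edge runs (-3.83, 0.41)→(2.00, -2.00); distance from the point to it = 0.25 mm. The point is inside the cross-section, 0.25 mm from the nearest boundary — within the 0.8 mm shell band (2 × 0.4).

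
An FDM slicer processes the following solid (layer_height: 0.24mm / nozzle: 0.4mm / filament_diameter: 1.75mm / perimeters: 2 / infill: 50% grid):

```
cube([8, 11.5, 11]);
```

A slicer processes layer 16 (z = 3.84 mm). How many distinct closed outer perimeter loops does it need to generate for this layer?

At z = 3.84 mm: the cube is present — its section is the full 8×11.5 rectangle. The result has 1 disconnected region.

1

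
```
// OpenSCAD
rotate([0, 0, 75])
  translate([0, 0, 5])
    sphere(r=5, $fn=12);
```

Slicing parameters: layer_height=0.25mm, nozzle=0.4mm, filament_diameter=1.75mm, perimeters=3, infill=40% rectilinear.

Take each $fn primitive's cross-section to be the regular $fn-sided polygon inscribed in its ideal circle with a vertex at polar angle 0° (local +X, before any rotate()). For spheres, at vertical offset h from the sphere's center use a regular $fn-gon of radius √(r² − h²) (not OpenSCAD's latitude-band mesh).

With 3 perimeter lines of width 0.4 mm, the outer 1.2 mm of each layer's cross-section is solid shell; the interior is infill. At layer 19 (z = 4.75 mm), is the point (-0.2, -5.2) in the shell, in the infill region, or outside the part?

At z = 4.75 mm: the r=5 sphere slices to a regular 12-gon of circumradius 4.994 (√(r²−h²) with h=0.25 from center); (rotated 75° about Z; rotation is an isometry so areas/perimeters/island counts are preserved). Overall, the cross-section is a single solid region. Undo the 75° rotation: the query point maps to (-5.075, -1.153) in the un-rotated model frame. The nearest boundary edge runs (-4.99, 0.00)→(-4.32, -2.50); distance from the point to it = 0.38 mm. The point is not inside any of the regions above, so it lies outside the cross-section (0.38 mm from the nearest boundary).

outside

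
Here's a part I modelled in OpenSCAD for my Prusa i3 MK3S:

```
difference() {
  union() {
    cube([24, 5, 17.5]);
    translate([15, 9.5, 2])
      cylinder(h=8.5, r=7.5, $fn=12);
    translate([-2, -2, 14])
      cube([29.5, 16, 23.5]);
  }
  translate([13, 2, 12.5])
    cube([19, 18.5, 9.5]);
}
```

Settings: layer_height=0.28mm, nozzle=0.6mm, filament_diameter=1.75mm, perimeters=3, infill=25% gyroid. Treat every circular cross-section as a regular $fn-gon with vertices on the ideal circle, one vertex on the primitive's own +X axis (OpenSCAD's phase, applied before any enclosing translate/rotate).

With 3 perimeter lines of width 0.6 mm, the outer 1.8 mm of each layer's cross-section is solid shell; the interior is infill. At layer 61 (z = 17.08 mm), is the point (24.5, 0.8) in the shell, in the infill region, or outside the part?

At z = 17.08 mm: the cube (footprint 24×5) is included at this height; the cylinder at (15, 9.5) is not intersected at this z (z outside [2, 10.5]); the 29.5×16 cube at (-2, -2) contributes its full rectangle; Merging all regions: the 24×5 cube lies entirely inside the 29.5×16 cube at (-2, -2), so the union is just the 29.5×16 cube at (-2, -2) — 1 connected region; the cube at (13, 2) (footprint 19×18.5) is included at this height; Subtracting the remaining from the first: starting from that combined region, the 19×18.5 cube at (13, 2) partially overlaps it — only the 174.00 mm² overlap (of its 351.50 mm²) is removed, clipping the outline — 1 connected region. Overall, the cross-section is a single solid region. The nearest boundary edge runs (13.00, 2.00)→(27.50, 2.00); distance from the point to it = 1.20 mm. The point is inside the cross-section, 1.20 mm from the nearest boundary — within the 1.8 mm shell band (3 × 0.6).

shell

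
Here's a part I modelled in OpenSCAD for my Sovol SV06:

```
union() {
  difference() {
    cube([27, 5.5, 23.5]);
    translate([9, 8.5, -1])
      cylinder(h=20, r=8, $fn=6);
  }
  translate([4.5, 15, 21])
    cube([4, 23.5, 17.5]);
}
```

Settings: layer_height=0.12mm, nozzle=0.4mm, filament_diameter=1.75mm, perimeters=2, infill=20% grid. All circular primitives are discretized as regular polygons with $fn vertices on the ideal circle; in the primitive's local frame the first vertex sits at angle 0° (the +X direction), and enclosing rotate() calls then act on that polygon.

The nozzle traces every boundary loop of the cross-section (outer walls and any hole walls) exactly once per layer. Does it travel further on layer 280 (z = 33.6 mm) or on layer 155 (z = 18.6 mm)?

layer 155 (z = 18.6 mm)

Layer 280 (z = 33.6): the cube is absent (z outside [0, 23.5]); the cylinder at (9, 8.5) does not reach this height (z outside [-1, 19]); Taking the first minus the rest: the first operand is absent here, so nothing remains; the cube at (4.5, 15) (footprint 4×23.5) is included at this height (perimeter 55.00 mm); Taking the union: only the 4×23.5 cube at (4.5, 15) is present, so the union is just that shape — boundary = 55.00 mm. So its perimeter = 55.00 mm. Layer 155 (z = 18.6): the cube (footprint 27×5.5) is included at this height (perimeter 65.00 mm); the r=8 cylinder at (9, 8.5) gives a regular 6-gon of circumradius 8 (constant along its height) (perimeter = 2·6·8.000·sin(180°/6) = 48.00 mm); Subtracting the remaining from the first: starting from the 27×5.5 cube, the r=8 cylinder at (9, 8.5) partially overlaps it — only the 40.33 mm² overlap (of its 166.28 mm²) is removed, clipping the outline — boundary = 69.54 mm; the cube at (4.5, 15) is absent (z outside [21, 38.5]); Taking the union: only the result so far is present, so the union is just that shape — boundary = 69.54 mm. So its perimeter = 69.54 mm. Layer 155 is larger (69.54 vs 55.00 mm).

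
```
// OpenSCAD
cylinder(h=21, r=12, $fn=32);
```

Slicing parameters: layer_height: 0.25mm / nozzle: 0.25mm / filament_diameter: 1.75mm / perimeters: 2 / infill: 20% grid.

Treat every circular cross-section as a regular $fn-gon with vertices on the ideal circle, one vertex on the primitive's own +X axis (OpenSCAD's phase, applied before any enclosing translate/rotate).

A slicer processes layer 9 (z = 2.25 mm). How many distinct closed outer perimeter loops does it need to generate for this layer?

1

At z = 2.25 mm: the cylinder: section is a regular 32-gon, circumradius r=12. The result has 1 disconnected region.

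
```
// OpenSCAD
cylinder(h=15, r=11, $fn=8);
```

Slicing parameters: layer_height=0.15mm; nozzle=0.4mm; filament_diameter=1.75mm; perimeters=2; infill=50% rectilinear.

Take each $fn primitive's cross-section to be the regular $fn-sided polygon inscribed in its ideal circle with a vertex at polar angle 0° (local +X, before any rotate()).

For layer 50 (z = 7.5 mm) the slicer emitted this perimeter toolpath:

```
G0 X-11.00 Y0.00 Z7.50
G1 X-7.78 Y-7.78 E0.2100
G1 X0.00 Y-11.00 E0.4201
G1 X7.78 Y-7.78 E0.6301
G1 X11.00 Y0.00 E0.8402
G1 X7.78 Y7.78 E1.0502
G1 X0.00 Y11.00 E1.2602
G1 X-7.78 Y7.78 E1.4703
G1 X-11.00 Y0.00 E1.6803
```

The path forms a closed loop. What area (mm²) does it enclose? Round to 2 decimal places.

Apply the shoelace formula to the sequence of (X, Y) vertices; enclosed area = 342.32 mm².

342.32 mm²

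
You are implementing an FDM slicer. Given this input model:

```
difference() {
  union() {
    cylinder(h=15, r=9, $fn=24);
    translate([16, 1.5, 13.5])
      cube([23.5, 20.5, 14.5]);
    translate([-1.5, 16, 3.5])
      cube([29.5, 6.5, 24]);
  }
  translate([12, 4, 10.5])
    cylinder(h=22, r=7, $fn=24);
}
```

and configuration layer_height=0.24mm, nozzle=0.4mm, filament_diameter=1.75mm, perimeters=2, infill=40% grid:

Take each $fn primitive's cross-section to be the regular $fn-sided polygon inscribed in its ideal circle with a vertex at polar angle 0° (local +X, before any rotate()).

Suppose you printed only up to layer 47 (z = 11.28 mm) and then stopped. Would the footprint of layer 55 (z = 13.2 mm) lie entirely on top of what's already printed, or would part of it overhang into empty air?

Compare the two slices. At z = 11.28: the r=9 cylinder gives a regular 24-gon of circumradius 9 (constant along its height) (area = (24/2)·9.000²·sin(360°/24) = 251.57 mm²); the cube at (16, 1.5) is not intersected at this z (z outside [13.5, 28]); the cube at (-1.5, 16) is present — its section is the full 29.5×6.5 rectangle (area 191.75 mm²); Merging all regions: the 2 present regions are separate (no shared area or edge), so areas and boundary lengths simply add and each stays a separate island — area = 443.32 mm²; the cylinder at (12, 4): section is a regular 24-gon, circumradius r=7 (area = (24/2)·7.000²·sin(360°/24) = 152.19 mm²); Subtracting the remaining from the first: starting from that combined region (443.32 mm²), the r=7 cylinder at (12, 4) partially overlaps it — only the 21.22 mm² overlap (of its 152.19 mm²) is removed, clipping the outline — area = 422.11 mm². At z = 13.2: the r=9 cylinder gives a regular 24-gon of circumradius 9 (constant along its height) (area = (24/2)·9.000²·sin(360°/24) = 251.57 mm²); the cube at (16, 1.5) is not intersected at this z (z outside [13.5, 28]); the cube at (-1.5, 16) is present — its section is the full 29.5×6.5 rectangle (area 191.75 mm²); Combining (union): the 2 present regions are separate (no shared area or edge), so areas and boundary lengths simply add and each stays a separate island — area = 443.32 mm²; the r=7 cylinder at (12, 4) contributes a regular 24-gon of circumradius 7 (area = (24/2)·7.000²·sin(360°/24) = 152.19 mm²); Taking the first minus the rest: starting from that combined region (443.32 mm²), the r=7 cylinder at (12, 4) partially overlaps it — only the 21.22 mm² overlap (of its 152.19 mm²) is removed, clipping the outline — area = 422.11 mm². Checking containment: the cross-section at z = 13.2 is a subset of the cross-section at z = 11.28.

entirely on top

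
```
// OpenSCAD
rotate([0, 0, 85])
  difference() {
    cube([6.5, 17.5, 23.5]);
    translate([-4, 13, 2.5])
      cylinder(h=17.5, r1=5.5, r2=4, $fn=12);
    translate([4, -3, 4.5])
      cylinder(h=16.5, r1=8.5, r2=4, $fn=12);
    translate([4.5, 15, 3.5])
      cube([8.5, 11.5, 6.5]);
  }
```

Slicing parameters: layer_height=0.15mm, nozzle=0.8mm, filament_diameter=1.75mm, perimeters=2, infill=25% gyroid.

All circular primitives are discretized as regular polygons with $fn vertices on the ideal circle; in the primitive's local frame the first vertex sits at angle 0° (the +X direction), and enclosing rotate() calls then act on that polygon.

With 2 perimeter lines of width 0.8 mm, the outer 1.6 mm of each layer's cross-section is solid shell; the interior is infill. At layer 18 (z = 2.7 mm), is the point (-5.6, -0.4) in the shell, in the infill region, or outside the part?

outside

At z = 2.7 mm: the cube (footprint 6.5×17.5) is included at this height; the cone at (-4, 13) (r1=5.5→r2=4) has section circumradius 5.483 here — a regular 12-gon; the cone at (4, -3) does not reach this height (z outside [4.5, 21]); the cube at (4.5, 15) does not reach this height (z outside [3.5, 10]); Taking the first minus the rest: starting from the 6.5×17.5 cube, the cone at (-4, 13) partially overlaps it — only the 6.68 mm² overlap (of its 90.19 mm²) is removed, clipping the outline — 1 connected region; (rotated 85° about Z; rotation is an isometry so areas/perimeters/island counts are preserved). Overall, the cross-section is a single solid region. Undo the 85° rotation: the query point maps to (-0.887, 5.544) in the un-rotated model frame. The nearest boundary edge runs (0.00, 0.00)→(0.00, 9.51); distance from the point to it = 0.89 mm. The point is not inside any of the regions above, so it lies outside the cross-section (0.89 mm from the nearest boundary).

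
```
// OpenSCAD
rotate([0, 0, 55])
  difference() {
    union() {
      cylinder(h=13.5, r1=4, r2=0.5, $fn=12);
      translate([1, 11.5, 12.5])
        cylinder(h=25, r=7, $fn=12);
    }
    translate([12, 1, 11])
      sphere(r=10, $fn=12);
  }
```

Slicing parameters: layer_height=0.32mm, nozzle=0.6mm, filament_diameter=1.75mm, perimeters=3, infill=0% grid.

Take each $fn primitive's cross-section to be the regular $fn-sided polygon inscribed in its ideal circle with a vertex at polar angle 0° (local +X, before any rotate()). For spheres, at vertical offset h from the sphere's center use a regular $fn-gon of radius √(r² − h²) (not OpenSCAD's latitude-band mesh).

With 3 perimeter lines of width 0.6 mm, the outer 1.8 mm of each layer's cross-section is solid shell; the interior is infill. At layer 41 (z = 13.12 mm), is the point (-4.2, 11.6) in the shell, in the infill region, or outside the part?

At z = 13.12 mm: the cone (r1=4→r2=0.5) has section circumradius 0.599 here — a regular 12-gon; the r=7 cylinder at (1, 11.5) contributes a regular 12-gon of circumradius 7; Combining (union): the 2 present regions are separate (no shared area or edge), so areas and boundary lengths simply add and each stays a separate island — 2 connected regions; the sphere at (12, 1): section is a regular 12-gon, circumradius = √(r²−h²) = √(10²−2.12²) = 9.773; After the difference (first − rest): starting from that combined region, the r=10 sphere at (12, 1) partially overlaps it — only the 5.01 mm² overlap (of its 286.52 mm²) is removed, clipping the outline — 2 connected regions; (whole slice rotated 55° about Z — lengths, areas and connectivity unchanged). Overall, the cross-section has 2 separate islands. Undo the 55° rotation: the query point maps to (7.093, 10.094) in the un-rotated model frame. The nearest boundary edge runs (8.00, 11.50)→(7.48, 9.56); distance from the point to it = 0.51 mm. (Shell/infill is judged within the island containing the point — the largest one.) The point is inside the cross-section, 0.51 mm from the nearest boundary — within the 1.8 mm shell band (3 × 0.6).

shell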